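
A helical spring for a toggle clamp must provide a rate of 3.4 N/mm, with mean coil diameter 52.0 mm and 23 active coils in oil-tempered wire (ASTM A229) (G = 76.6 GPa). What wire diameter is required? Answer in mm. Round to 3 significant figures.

5.82 mm

d = (8D³N_a·k / G)^(1/4) = (8·52.0³·23·3.4 / (76.6×10³))^0.25
  = (1148.4)^0.25 = 5.8213 mm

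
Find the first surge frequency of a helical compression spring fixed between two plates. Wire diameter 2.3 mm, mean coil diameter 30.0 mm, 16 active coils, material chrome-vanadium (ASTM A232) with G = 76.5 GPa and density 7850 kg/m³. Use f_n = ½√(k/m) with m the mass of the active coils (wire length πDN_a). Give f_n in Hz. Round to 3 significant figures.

k = Gd⁴/(8D³N_a) = (76.5×10³)(2.3⁴)/(8·30.0³·16) = 0.61944 N/mm = 619.44 N/m
Wire length L = πDN_a = π·30.0·16 = 1508 mm
m = ρ·(πd²/4)·L = 7850 × 4.1548×10⁻⁶ m² × 1.508 m = 0.049182 kg
f_n = ½√(k/m) = 0.5·√(619.44/0.049182) = 0.5·√(12595) = 56.113 Hz

56.1 Hz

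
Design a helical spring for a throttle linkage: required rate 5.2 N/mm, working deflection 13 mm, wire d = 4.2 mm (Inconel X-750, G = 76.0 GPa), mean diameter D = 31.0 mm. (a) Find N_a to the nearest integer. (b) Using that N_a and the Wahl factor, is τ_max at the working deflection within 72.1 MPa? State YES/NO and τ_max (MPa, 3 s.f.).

N_a = Gd⁴/(8D³k) = (76.0×10³)(4.2⁴)/(8·31.0³·5.2) = 19.08 → N_a = 19
Actual rate k = Gd⁴/(8D³·19) = 5.2225 N/mm
Working load F = kδ = 5.2225·13 = 67.893 N
C = 31.0/4.2 = 7.3810; K_W = (4C−1)/(4C−4)+0.615/C = 1.2009
τ_max = K_W·8FD/(πd³) = 1.2009·72.34 = 86.87 MPa
τ_max > 72.1 MPa → exceeds allowable

(a) 19 coils; (b) NO, τ_max = 86.9 MPa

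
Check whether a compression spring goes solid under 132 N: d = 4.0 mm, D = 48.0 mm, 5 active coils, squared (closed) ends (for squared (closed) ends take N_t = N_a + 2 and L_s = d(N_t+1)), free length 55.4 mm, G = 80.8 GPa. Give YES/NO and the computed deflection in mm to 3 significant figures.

k = Gd⁴/(8D³N_a) = (80.8×10³)(4.0⁴)/(8·48.0³·5) = 4.6759 N/mm
N_t = 7; L_s = 4.0·8 = 32 mm; δ_solid = L₀ − L_s = 55.4 − 32 = 23.4 mm
δ = F/k = 132/4.6759 = 28.23 mm
δ ≥ δ_solid → spring goes solid

YES, δ = 28.2 mm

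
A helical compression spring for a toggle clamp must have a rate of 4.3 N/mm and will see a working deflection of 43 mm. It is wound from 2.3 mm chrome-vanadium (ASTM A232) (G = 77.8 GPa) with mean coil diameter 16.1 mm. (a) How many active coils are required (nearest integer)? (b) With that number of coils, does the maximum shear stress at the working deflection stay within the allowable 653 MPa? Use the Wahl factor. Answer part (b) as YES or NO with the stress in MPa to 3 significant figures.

(a) 15 coils; (b) NO, τ_max = 764 MPa

N_a = Gd⁴/(8D³k) = (77.8×10³)(2.3⁴)/(8·16.1³·4.3) = 15.17 → N_a = 15
Actual rate k = Gd⁴/(8D³·15) = 4.3474 N/mm
Working load F = kδ = 4.3474·43 = 186.94 N
C = 16.1/2.3 = 7.0000; K_W = (4C−1)/(4C−4)+0.615/C = 1.2129
τ_max = K_W·8FD/(πd³) = 1.2129·629.92 = 764 MPa
τ_max > 653 MPa → exceeds allowable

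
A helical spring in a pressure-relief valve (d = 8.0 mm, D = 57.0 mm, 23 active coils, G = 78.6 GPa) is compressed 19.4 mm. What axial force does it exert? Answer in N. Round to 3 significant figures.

k = Gd⁴/(8D³N_a) = (78.6×10³)(8.0⁴)/(8·57.0³·23) = 9.448 N/mm
F = k·δ = 9.448 × 19.4 = 183.29 N

183 N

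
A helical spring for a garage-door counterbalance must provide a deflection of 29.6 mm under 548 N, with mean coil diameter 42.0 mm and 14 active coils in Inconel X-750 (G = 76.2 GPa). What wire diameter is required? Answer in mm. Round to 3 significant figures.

Required rate k = F/δ = 548/29.6 = 18.514 N/mm
d = (8D³N_a·k / G)^(1/4) = (8·42.0³·14·18.514 / (76.2×10³))^0.25
  = (2016)^0.25 = 6.7008 mm

6.70 mm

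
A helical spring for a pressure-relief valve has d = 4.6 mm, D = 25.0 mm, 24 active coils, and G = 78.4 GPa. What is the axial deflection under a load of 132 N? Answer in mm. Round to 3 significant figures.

11.3 mm

k = Gd⁴/(8D³N_a) = (78.4×10³)(4.6⁴)/(8·25.0³·24) = 11.701 N/mm
δ = F/k = 132 / 11.701 = 11.281 mm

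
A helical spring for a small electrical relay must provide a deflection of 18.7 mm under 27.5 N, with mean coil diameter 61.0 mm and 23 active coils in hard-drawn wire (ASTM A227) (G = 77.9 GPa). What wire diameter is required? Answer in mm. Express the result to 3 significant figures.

Required rate k = F/δ = 27.5/18.7 = 1.4706 N/mm
d = (8D³N_a·k / G)^(1/4) = (8·61.0³·23·1.4706 / (77.9×10³))^0.25
  = (788.43)^0.25 = 5.2990 mm

5.30 mm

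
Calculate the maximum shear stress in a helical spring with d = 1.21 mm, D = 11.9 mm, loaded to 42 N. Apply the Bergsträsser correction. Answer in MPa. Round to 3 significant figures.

817 MPa

Spring index C = D/d = 11.9/1.21 = 9.8347
K_B = (4C+2)/(4C−3) = 41.339/36.339 = 1.1376
τ₀ = 8FD/(πd³) = 8·42·11.9/(π·1.21³) = 3998.4/5.5655 = 718.42 MPa
τ_max = K·τ₀ = 1.1376 × 718.42 = 817.27 MPa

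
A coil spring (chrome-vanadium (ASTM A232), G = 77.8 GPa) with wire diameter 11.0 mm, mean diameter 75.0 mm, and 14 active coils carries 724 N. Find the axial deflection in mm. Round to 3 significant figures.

30.0 mm

k = Gd⁴/(8D³N_a) = (77.8×10³)(11.0⁴)/(8·75.0³·14) = 24.107 N/mm
δ = F/k = 724 / 24.107 = 30.032 mm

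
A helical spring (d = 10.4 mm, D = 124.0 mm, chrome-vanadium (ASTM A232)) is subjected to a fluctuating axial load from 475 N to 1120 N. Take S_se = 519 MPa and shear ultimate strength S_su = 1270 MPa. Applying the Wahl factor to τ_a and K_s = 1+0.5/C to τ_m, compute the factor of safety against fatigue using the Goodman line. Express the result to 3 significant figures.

C = D/d = 124.0/10.4 = 11.9231; K_W = (4C−1)/(4C−4)+0.615/C = 1.1202; K_s = 1+0.5/C = 1.0419
F_a = (F_max−F_min)/2 = 322.5 N; F_m = (F_max+F_min)/2 = 797.5 N
τ_a = K_W·8F_aD/(πd³) = 1.1202 × 90.53 = 101.42 MPa
τ_m = K_s·8F_mD/(πd³) = 1.0419 × 223.87 = 233.26 MPa
Goodman: 1/n_f = τ_a/S_se + τ_m/S_su = 101.42/519 + 233.26/1270 = 0.19541 + 0.18367 = 0.37907
n_f = 1/0.37907 = 2.638

2.64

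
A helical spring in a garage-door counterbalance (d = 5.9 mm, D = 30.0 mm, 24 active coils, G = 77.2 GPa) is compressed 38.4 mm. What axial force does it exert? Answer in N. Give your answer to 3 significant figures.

k = Gd⁴/(8D³N_a) = (77.2×10³)(5.9⁴)/(8·30.0³·24) = 18.045 N/mm
F = k·δ = 18.045 × 38.4 = 692.93 N

693 N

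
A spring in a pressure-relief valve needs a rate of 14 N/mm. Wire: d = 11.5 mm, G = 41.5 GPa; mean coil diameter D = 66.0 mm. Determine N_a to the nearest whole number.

23

N_a = Gd⁴/(8D³k) = (41.5×10³ × 11.5⁴)/(8 × 66.0³ × 14)
    = 7.25838e+08 / 3.21996e+07 = 22.54 → 23 coils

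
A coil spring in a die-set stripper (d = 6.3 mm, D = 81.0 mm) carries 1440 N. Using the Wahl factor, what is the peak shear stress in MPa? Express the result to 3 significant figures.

Spring index C = D/d = 81.0/6.3 = 12.8571
K_W = (4C−1)/(4C−4) + 0.615/C = 50.429/47.429 + 0.0478 = 1.1111
τ₀ = 8FD/(πd³) = 8·1440·81.0/(π·6.3³) = 933120/785.55 = 1187.9 MPa
τ_max = K·τ₀ = 1.1111 × 1187.9 = 1319.8 MPa

1320 MPa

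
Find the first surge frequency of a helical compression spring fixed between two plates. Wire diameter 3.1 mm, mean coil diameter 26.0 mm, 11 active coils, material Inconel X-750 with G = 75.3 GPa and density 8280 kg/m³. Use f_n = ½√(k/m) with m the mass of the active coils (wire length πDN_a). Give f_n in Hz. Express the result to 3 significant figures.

k = Gd⁴/(8D³N_a) = (75.3×10³)(3.1⁴)/(8·26.0³·11) = 4.4961 N/mm = 4496.1 N/m
Wire length L = πDN_a = π·26.0·11 = 898.5 mm
m = ρ·(πd²/4)·L = 8280 × 7.5477×10⁻⁶ m² × 0.8985 m = 0.056151 kg
f_n = ½√(k/m) = 0.5·√(4496.1/0.056151) = 0.5·√(80072) = 141.48 Hz

141 Hz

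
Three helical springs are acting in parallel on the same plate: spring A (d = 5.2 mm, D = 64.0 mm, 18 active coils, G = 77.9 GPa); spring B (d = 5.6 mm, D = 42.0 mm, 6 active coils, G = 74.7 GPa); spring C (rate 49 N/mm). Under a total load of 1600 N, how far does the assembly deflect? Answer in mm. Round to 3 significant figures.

22.5 mm

k_A = Gd⁴/(8D³N_a) = (77.9×10³)(5.2⁴)/(8·64.0³·18) = 1.5089 N/mm
k_B = Gd⁴/(8D³N_a) = (74.7×10³)(5.6⁴)/(8·42.0³·6) = 20.658 N/mm
Parallel: k_eq = 1.5089 + 20.658 + 49 = 71.167 N/mm
δ = F/k_eq = 1600/71.167 = 22.482 mm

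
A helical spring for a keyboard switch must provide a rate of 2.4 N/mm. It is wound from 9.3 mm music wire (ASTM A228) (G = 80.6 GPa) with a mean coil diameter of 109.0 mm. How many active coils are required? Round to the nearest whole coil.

N_a = Gd⁴/(8D³k) = (80.6×10³ × 9.3⁴)/(8 × 109.0³ × 2.4)
    = 6.0293e+08 / 2.48646e+07 = 24.25 → 24 coils

24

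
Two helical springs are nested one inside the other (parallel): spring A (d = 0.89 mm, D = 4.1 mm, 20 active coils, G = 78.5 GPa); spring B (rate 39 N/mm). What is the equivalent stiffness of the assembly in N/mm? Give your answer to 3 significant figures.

k_A = Gd⁴/(8D³N_a) = (78.5×10³)(0.89⁴)/(8·4.1³·20) = 4.4664 N/mm
Parallel: k_eq = 4.4664 + 39 = 43.466 N/mm

43.5 N/mm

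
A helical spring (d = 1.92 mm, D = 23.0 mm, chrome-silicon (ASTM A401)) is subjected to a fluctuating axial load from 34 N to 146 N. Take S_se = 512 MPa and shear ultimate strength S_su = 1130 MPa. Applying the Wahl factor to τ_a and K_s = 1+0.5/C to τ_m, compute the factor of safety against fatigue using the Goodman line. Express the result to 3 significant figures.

0.588

C = D/d = 23.0/1.92 = 11.9792; K_W = (4C−1)/(4C−4)+0.615/C = 1.1197; K_s = 1+0.5/C = 1.0417
F_a = (F_max−F_min)/2 = 56 N; F_m = (F_max+F_min)/2 = 90 N
τ_a = K_W·8F_aD/(πd³) = 1.1197 × 463.4 = 518.84 MPa
τ_m = K_s·8F_mD/(πd³) = 1.0417 × 744.74 = 775.83 MPa
Goodman: 1/n_f = τ_a/S_se + τ_m/S_su = 518.84/512 + 775.83/1130 = 1.01336 + 0.68657 = 1.6999
n_f = 1/1.6999 = 0.5883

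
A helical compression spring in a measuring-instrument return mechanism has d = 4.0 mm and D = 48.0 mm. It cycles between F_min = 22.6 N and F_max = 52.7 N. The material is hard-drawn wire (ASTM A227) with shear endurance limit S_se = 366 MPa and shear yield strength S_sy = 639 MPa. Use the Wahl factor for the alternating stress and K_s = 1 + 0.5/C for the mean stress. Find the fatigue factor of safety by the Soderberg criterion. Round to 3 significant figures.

4.87

C = D/d = 48.0/4.0 = 12.0000; K_W = (4C−1)/(4C−4)+0.615/C = 1.1194; K_s = 1+0.5/C = 1.0417
F_a = (F_max−F_min)/2 = 15.05 N; F_m = (F_max+F_min)/2 = 37.65 N
τ_a = K_W·8F_aD/(πd³) = 1.1194 × 28.743 = 32.176 MPa
τ_m = K_s·8F_mD/(πd³) = 1.0417 × 71.906 = 74.902 MPa
Soderberg: 1/n_f = τ_a/S_se + τ_m/S_sy = 32.176/366 + 74.902/639 = 0.08791 + 0.11722 = 0.20513
n_f = 1/0.20513 = 4.875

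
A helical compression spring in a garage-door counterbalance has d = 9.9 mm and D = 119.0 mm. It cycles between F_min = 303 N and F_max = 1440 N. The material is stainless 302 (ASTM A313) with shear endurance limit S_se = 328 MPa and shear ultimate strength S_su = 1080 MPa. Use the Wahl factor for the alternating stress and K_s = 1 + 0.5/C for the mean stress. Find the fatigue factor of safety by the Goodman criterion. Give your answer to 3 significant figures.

C = D/d = 119.0/9.9 = 12.0202; K_W = (4C−1)/(4C−4)+0.615/C = 1.1192; K_s = 1+0.5/C = 1.0416
F_a = (F_max−F_min)/2 = 568.5 N; F_m = (F_max+F_min)/2 = 871.5 N
τ_a = K_W·8F_aD/(πd³) = 1.1192 × 177.55 = 198.71 MPa
τ_m = K_s·8F_mD/(πd³) = 1.0416 × 272.18 = 283.5 MPa
Goodman: 1/n_f = τ_a/S_se + τ_m/S_su = 198.71/328 + 283.5/1080 = 0.60583 + 0.26250 = 0.86833
n_f = 1/0.86833 = 1.152

1.15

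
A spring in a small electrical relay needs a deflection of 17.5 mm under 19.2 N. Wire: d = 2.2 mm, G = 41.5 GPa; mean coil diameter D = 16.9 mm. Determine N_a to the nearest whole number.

23

Required rate k = F/δ = 19.2/17.5 = 1.0971 N/mm
N_a = Gd⁴/(8D³k) = (41.5×10³ × 2.2⁴)/(8 × 16.9³ × 1.0971)
    = 972162 / 42365.6 = 22.95 → 23 coils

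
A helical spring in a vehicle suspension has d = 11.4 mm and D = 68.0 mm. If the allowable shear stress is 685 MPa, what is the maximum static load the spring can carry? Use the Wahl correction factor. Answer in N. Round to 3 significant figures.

4670 N

C = D/d = 68.0/11.4 = 5.9649
K_W = (4C−1)/(4C−4) + 0.615/C = 22.860/19.860 + 0.1031 = 1.2542
τ_max = K·8FD/(πd³) → F_max = τ_allow·πd³/(8DK)
F_max = 685·π·11.4³/(8·68.0·1.2542) = 3.1883e+06/682.26 = 4673.1 N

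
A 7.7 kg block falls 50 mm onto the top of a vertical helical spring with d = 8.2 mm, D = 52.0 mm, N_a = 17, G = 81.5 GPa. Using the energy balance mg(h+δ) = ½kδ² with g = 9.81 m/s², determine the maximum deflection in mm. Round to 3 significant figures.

24.1 mm

k = Gd⁴/(8D³N_a) = (81.5×10³)(8.2⁴)/(8·52.0³·17) = 19.269 N/mm
W = mg = 7.7 × 9.81 = 75.537 N
½kδ² − Wδ − Wh = 0 → δ = (W + √(W² + 2kWh))/k
δ = (75.537 + √(5705.8 + 145554))/19.269 = (75.537 + 388.92)/19.269 = 24.104 mm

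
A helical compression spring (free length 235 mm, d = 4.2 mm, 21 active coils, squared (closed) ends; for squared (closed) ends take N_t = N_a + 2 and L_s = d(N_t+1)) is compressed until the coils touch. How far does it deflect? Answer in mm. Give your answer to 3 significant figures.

N_t = 23; L_s = 4.2·24 = 100.8 mm
δ_solid = L₀ − L_s = 235 − 100.8 = 134.2 mm

134 mm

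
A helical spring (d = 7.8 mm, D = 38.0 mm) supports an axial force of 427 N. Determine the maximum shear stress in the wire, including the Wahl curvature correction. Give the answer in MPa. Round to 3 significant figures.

115 MPa

Spring index C = D/d = 38.0/7.8 = 4.8718
K_W = (4C−1)/(4C−4) + 0.615/C = 18.487/15.487 + 0.1262 = 1.3199
τ₀ = 8FD/(πd³) = 8·427·38.0/(π·7.8³) = 129808/1490.8 = 87.07 MPa
τ_max = K·τ₀ = 1.3199 × 87.07 = 114.93 MPa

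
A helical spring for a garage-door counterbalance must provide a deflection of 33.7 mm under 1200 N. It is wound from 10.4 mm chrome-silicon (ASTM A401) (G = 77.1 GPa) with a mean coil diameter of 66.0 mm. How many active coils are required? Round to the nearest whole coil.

Required rate k = F/δ = 1200/33.7 = 35.608 N/mm
N_a = Gd⁴/(8D³k) = (77.1×10³ × 10.4⁴)/(8 × 66.0³ × 35.608)
    = 9.01961e+08 / 8.1898e+07 = 11.01 → 11 coils

11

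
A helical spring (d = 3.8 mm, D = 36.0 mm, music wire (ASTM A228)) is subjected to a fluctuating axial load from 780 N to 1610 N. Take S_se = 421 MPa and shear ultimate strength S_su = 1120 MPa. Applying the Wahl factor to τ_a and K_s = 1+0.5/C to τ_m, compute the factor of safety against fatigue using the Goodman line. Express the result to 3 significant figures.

C = D/d = 36.0/3.8 = 9.4737; K_W = (4C−1)/(4C−4)+0.615/C = 1.1534; K_s = 1+0.5/C = 1.0528
F_a = (F_max−F_min)/2 = 415 N; F_m = (F_max+F_min)/2 = 1195 N
τ_a = K_W·8F_aD/(πd³) = 1.1534 × 693.33 = 799.7 MPa
τ_m = K_s·8F_mD/(πd³) = 1.0528 × 1996.5 = 2101.8 MPa
Goodman: 1/n_f = τ_a/S_se + τ_m/S_su = 799.7/421 + 2101.8/1120 = 1.89954 + 1.87663 = 3.7762
n_f = 1/3.7762 = 0.2648

0.265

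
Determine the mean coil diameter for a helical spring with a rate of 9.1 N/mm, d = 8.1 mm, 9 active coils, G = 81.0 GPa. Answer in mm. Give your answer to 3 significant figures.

D = (Gd⁴/(8N_a·k))^(1/3) = (81.0×10³·8.1⁴/(8·9·9.1))^(1/3)
  = (532171)^(1/3) = 81.0371 mm

81.0 mm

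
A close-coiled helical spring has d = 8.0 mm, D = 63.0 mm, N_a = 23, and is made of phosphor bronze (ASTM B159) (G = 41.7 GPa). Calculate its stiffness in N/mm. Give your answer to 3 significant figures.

3.71 N/mm

k = Gd⁴/(8D³N_a) = (41.7×10³ × 8.0⁴) / (8 × 63.0³ × 23)
  = 1.70803e+08 / 4.60086e+07 = 3.7124 N/mm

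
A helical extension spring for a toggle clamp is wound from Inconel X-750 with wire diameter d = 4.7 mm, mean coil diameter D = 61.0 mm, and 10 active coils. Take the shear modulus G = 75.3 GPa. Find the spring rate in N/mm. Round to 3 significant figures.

k = Gd⁴/(8D³N_a) = (75.3×10³ × 4.7⁴) / (8 × 61.0³ × 10)
  = 3.6744e+07 / 1.81585e+07 = 2.0235 N/mm

2.02 N/mm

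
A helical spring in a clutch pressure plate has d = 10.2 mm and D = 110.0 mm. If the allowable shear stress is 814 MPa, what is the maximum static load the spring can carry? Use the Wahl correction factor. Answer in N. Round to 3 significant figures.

2720 N

C = D/d = 110.0/10.2 = 10.7843
K_W = (4C−1)/(4C−4) + 0.615/C = 42.137/39.137 + 0.0570 = 1.1337
τ_max = K·8FD/(πd³) → F_max = τ_allow·πd³/(8DK)
F_max = 814·π·10.2³/(8·110.0·1.1337) = 2.7138e+06/997.64 = 2720.2 N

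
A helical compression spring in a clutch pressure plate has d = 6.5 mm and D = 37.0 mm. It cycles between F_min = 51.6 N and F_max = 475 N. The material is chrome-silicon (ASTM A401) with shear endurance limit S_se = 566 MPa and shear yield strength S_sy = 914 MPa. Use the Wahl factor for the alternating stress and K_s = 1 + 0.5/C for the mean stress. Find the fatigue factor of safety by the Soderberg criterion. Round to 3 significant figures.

3.70

C = D/d = 37.0/6.5 = 5.6923; K_W = (4C−1)/(4C−4)+0.615/C = 1.2679; K_s = 1+0.5/C = 1.0878
F_a = (F_max−F_min)/2 = 211.7 N; F_m = (F_max+F_min)/2 = 263.3 N
τ_a = K_W·8F_aD/(πd³) = 1.2679 × 72.631 = 92.087 MPa
τ_m = K_s·8F_mD/(πd³) = 1.0878 × 90.334 = 98.269 MPa
Soderberg: 1/n_f = τ_a/S_se + τ_m/S_sy = 92.087/566 + 98.269/914 = 0.16270 + 0.10752 = 0.27021
n_f = 1/0.27021 = 3.701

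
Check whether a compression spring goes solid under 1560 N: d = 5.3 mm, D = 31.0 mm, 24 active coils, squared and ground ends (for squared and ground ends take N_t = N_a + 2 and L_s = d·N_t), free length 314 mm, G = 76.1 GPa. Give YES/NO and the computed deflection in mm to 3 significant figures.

k = Gd⁴/(8D³N_a) = (76.1×10³)(5.3⁴)/(8·31.0³·24) = 10.498 N/mm
N_t = 26; L_s = 5.3·26 = 137.8 mm; δ_solid = L₀ − L_s = 314 − 137.8 = 176.2 mm
δ = F/k = 1560/10.498 = 148.6 mm
δ < δ_solid → spring does not go solid

NO, δ = 149 mm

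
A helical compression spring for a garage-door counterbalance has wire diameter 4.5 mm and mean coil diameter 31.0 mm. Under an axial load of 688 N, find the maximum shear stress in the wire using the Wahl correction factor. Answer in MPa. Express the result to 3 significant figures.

Spring index C = D/d = 31.0/4.5 = 6.8889
K_W = (4C−1)/(4C−4) + 0.615/C = 26.556/23.556 + 0.0893 = 1.2166
τ₀ = 8FD/(πd³) = 8·688·31.0/(π·4.5³) = 170624/286.28 = 596.01 MPa
τ_max = K·τ₀ = 1.2166 × 596.01 = 725.12 MPa

725 MPa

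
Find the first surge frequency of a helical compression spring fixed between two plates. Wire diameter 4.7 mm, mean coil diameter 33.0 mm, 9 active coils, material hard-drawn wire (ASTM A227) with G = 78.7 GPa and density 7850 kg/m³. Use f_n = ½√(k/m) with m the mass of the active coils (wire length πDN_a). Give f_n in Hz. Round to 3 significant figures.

k = Gd⁴/(8D³N_a) = (78.7×10³)(4.7⁴)/(8·33.0³·9) = 14.842 N/mm = 14842 N/m
Wire length L = πDN_a = π·33.0·9 = 933.05 mm
m = ρ·(πd²/4)·L = 7850 × 17.349×10⁻⁶ m² × 0.93305 m = 0.12708 kg
f_n = ½√(k/m) = 0.5·√(14842/0.12708) = 0.5·√(1.168e+05) = 170.88 Hz

171 Hz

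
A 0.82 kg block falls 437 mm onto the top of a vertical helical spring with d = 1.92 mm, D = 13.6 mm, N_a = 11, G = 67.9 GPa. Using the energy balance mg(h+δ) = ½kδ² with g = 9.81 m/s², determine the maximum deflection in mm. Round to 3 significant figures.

43.0 mm

k = Gd⁴/(8D³N_a) = (67.9×10³)(1.92⁴)/(8·13.6³·11) = 4.1685 N/mm
W = mg = 0.82 × 9.81 = 8.0442 N
½kδ² − Wδ − Wh = 0 → δ = (W + √(W² + 2kWh))/k
δ = (8.0442 + √(64.709 + 29306.9))/4.1685 = (8.0442 + 171.38)/4.1685 = 43.044 mm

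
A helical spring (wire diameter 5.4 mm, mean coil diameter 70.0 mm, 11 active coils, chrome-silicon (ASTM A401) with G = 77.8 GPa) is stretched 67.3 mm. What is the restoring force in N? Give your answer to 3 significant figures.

148 N

k = Gd⁴/(8D³N_a) = (77.8×10³)(5.4⁴)/(8·70.0³·11) = 2.1917 N/mm
F = k·δ = 2.1917 × 67.3 = 147.5 N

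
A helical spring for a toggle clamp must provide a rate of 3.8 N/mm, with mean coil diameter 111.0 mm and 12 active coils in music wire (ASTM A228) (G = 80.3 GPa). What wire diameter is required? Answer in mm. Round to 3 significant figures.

8.88 mm

d = (8D³N_a·k / G)^(1/4) = (8·111.0³·12·3.8 / (80.3×10³))^0.25
  = (6213.1)^0.25 = 8.8782 mm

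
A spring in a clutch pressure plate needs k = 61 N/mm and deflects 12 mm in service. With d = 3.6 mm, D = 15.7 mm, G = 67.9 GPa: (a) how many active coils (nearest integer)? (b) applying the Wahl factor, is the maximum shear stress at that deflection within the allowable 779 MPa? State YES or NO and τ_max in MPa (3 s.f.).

N_a = Gd⁴/(8D³k) = (67.9×10³)(3.6⁴)/(8·15.7³·61) = 6.039 → N_a = 6
Actual rate k = Gd⁴/(8D³·6) = 61.396 N/mm
Working load F = kδ = 61.396·12 = 736.75 N
C = 15.7/3.6 = 4.3611; K_W = (4C−1)/(4C−4)+0.615/C = 1.3642
τ_max = K_W·8FD/(πd³) = 1.3642·631.33 = 861.23 MPa
τ_max > 779 MPa → exceeds allowable

(a) 6 coils; (b) NO, τ_max = 861 MPa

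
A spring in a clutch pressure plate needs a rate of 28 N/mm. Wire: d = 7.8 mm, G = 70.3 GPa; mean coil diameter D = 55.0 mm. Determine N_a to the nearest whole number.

7

N_a = Gd⁴/(8D³k) = (70.3×10³ × 7.8⁴)/(8 × 55.0³ × 28)
    = 2.60216e+08 / 3.7268e+07 = 6.982 → 7 coils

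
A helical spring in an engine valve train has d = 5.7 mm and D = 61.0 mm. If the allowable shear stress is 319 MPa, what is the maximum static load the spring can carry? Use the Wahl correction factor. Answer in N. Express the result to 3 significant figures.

335 N

C = D/d = 61.0/5.7 = 10.7018
K_W = (4C−1)/(4C−4) + 0.615/C = 41.807/38.807 + 0.0575 = 1.1348
τ_max = K·8FD/(πd³) → F_max = τ_allow·πd³/(8DK)
F_max = 319·π·5.7³/(8·61.0·1.1348) = 1.8559e+05/553.77 = 335.15 N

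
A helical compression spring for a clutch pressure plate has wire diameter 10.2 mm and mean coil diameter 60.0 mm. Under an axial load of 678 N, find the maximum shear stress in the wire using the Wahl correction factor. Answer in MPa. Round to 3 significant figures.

Spring index C = D/d = 60.0/10.2 = 5.8824
K_W = (4C−1)/(4C−4) + 0.615/C = 22.529/19.529 + 0.1045 = 1.2582
τ₀ = 8FD/(πd³) = 8·678·60.0/(π·10.2³) = 325440/3333.9 = 97.616 MPa
τ_max = K·τ₀ = 1.2582 × 97.616 = 122.82 MPa

123 MPa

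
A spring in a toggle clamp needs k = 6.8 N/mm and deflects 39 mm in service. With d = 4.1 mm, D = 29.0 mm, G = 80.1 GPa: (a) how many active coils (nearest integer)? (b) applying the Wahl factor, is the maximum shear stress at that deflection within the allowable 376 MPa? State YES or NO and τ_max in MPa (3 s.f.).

N_a = Gd⁴/(8D³k) = (80.1×10³)(4.1⁴)/(8·29.0³·6.8) = 17.06 → N_a = 17
Actual rate k = Gd⁴/(8D³·17) = 6.8239 N/mm
Working load F = kδ = 6.8239·39 = 266.13 N
C = 29.0/4.1 = 7.0732; K_W = (4C−1)/(4C−4)+0.615/C = 1.2104
τ_max = K_W·8FD/(πd³) = 1.2104·285.16 = 345.17 MPa
τ_max ≤ 376 MPa → acceptable

(a) 17 coils; (b) YES, τ_max = 345 MPa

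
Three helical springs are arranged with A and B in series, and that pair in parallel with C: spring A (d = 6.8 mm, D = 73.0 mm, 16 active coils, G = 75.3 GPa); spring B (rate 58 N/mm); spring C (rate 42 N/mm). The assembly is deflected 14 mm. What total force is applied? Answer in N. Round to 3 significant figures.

631 N

k_A = Gd⁴/(8D³N_a) = (75.3×10³)(6.8⁴)/(8·73.0³·16) = 3.2333 N/mm
Springs A,B series: k_AB = 1/(1/3.2333+1/58) = 3.0626 N/mm; parallel with C: k_eq = 3.0626+42 = 45.063 N/mm
F = k_eq·δ = 45.063·14 = 630.88 N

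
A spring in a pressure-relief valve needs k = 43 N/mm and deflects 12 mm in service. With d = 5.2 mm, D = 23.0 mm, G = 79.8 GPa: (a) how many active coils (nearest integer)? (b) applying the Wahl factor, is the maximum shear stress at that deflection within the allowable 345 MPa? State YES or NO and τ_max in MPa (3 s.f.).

N_a = Gd⁴/(8D³k) = (79.8×10³)(5.2⁴)/(8·23.0³·43) = 13.94 → N_a = 14
Actual rate k = Gd⁴/(8D³·14) = 42.817 N/mm
Working load F = kδ = 42.817·12 = 513.8 N
C = 23.0/5.2 = 4.4231; K_W = (4C−1)/(4C−4)+0.615/C = 1.3581
τ_max = K_W·8FD/(πd³) = 1.3581·214.02 = 290.67 MPa
τ_max ≤ 345 MPa → acceptable

(a) 14 coils; (b) YES, τ_max = 291 MPa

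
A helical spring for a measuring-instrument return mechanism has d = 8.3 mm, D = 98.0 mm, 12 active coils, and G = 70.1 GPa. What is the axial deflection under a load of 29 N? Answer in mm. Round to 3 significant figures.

k = Gd⁴/(8D³N_a) = (70.1×10³)(8.3⁴)/(8·98.0³·12) = 3.682 N/mm
δ = F/k = 29 / 3.682 = 7.8762 mm

7.88 mm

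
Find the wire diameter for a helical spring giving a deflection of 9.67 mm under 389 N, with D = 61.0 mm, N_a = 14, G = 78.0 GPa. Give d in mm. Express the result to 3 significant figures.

Required rate k = F/δ = 389/9.67 = 40.228 N/mm
d = (8D³N_a·k / G)^(1/4) = (8·61.0³·14·40.228 / (78.0×10³))^0.25
  = (13111)^0.25 = 10.7006 mm

10.7 mm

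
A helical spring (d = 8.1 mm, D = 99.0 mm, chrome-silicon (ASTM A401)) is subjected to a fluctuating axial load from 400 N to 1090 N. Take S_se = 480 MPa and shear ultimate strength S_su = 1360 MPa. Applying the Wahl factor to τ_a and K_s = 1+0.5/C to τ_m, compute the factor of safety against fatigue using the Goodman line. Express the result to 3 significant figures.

C = D/d = 99.0/8.1 = 12.2222; K_W = (4C−1)/(4C−4)+0.615/C = 1.1171; K_s = 1+0.5/C = 1.0409
F_a = (F_max−F_min)/2 = 345 N; F_m = (F_max+F_min)/2 = 745 N
τ_a = K_W·8F_aD/(πd³) = 1.1171 × 163.66 = 182.83 MPa
τ_m = K_s·8F_mD/(πd³) = 1.0409 × 353.41 = 367.87 MPa
Goodman: 1/n_f = τ_a/S_se + τ_m/S_su = 182.83/480 + 367.87/1360 = 0.38090 + 0.27049 = 0.65139
n_f = 1/0.65139 = 1.535

1.54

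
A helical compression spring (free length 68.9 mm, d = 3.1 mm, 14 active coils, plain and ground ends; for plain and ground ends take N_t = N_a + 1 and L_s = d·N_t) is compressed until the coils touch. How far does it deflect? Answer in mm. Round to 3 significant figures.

N_t = 15; L_s = 3.1·15 = 46.5 mm
δ_solid = L₀ − L_s = 68.9 − 46.5 = 22.4 mm

22.4 mm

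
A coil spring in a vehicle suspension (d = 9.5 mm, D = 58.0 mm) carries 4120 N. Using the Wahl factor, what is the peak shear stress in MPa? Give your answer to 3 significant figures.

Spring index C = D/d = 58.0/9.5 = 6.1053
K_W = (4C−1)/(4C−4) + 0.615/C = 23.421/20.421 + 0.1007 = 1.2476
τ₀ = 8FD/(πd³) = 8·4120·58.0/(π·9.5³) = 1.91168e+06/2693.5 = 709.73 MPa
τ_max = K·τ₀ = 1.2476 × 709.73 = 885.49 MPa

885 MPa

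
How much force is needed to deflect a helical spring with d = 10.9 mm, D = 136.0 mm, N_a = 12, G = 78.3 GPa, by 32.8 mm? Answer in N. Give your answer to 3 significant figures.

150 N

k = Gd⁴/(8D³N_a) = (78.3×10³)(10.9⁴)/(8·136.0³·12) = 4.577 N/mm
F = k·δ = 4.577 × 32.8 = 150.13 N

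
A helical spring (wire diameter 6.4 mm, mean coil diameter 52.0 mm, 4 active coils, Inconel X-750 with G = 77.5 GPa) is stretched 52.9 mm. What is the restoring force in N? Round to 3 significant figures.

1530 N

k = Gd⁴/(8D³N_a) = (77.5×10³)(6.4⁴)/(8·52.0³·4) = 28.898 N/mm
F = k·δ = 28.898 × 52.9 = 1528.7 N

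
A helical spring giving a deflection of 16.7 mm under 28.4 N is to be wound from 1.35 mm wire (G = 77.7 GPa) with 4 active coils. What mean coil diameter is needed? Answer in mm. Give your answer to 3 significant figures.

Required rate k = F/δ = 28.4/16.7 = 1.7006 N/mm
D = (Gd⁴/(8N_a·k))^(1/3) = (77.7×10³·1.35⁴/(8·4·1.7006))^(1/3)
  = (4742.47)^(1/3) = 16.8010 mm

16.8 mm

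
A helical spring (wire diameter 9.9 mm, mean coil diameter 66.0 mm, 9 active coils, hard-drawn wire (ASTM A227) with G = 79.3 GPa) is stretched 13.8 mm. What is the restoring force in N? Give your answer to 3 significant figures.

k = Gd⁴/(8D³N_a) = (79.3×10³)(9.9⁴)/(8·66.0³·9) = 36.8 N/mm
F = k·δ = 36.8 × 13.8 = 507.84 N

508 N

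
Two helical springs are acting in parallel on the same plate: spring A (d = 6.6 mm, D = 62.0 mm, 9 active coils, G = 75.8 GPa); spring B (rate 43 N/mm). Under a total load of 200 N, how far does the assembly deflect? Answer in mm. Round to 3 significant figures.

k_A = Gd⁴/(8D³N_a) = (75.8×10³)(6.6⁴)/(8·62.0³·9) = 8.3818 N/mm
Parallel: k_eq = 8.3818 + 43 = 51.382 N/mm
δ = F/k_eq = 200/51.382 = 3.8924 mm

3.89 mm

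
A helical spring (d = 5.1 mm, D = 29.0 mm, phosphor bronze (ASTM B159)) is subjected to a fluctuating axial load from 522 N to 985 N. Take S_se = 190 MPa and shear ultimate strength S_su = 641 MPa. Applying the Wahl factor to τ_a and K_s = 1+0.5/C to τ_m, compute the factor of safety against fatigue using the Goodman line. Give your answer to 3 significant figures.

0.636

C = D/d = 29.0/5.1 = 5.6863; K_W = (4C−1)/(4C−4)+0.615/C = 1.2682; K_s = 1+0.5/C = 1.0879
F_a = (F_max−F_min)/2 = 231.5 N; F_m = (F_max+F_min)/2 = 753.5 N
τ_a = K_W·8F_aD/(πd³) = 1.2682 × 128.88 = 163.44 MPa
τ_m = K_s·8F_mD/(πd³) = 1.0879 × 419.48 = 456.36 MPa
Goodman: 1/n_f = τ_a/S_se + τ_m/S_su = 163.44/190 + 456.36/641 = 0.86022 + 0.71196 = 1.5722
n_f = 1/1.5722 = 0.6361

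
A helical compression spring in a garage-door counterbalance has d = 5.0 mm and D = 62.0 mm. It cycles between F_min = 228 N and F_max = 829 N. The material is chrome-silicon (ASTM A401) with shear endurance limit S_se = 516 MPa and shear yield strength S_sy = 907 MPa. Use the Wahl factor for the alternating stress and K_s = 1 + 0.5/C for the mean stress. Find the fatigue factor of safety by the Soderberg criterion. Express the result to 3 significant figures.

0.630

C = D/d = 62.0/5.0 = 12.4000; K_W = (4C−1)/(4C−4)+0.615/C = 1.1154; K_s = 1+0.5/C = 1.0403
F_a = (F_max−F_min)/2 = 300.5 N; F_m = (F_max+F_min)/2 = 528.5 N
τ_a = K_W·8F_aD/(πd³) = 1.1154 × 379.55 = 423.34 MPa
τ_m = K_s·8F_mD/(πd³) = 1.0403 × 667.52 = 694.44 MPa
Soderberg: 1/n_f = τ_a/S_se + τ_m/S_sy = 423.34/516 + 694.44/907 = 0.82043 + 0.76565 = 1.5861
n_f = 1/1.5861 = 0.6305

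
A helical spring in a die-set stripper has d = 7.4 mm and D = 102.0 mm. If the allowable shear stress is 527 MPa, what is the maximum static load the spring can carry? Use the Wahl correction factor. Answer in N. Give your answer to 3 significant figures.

745 N

C = D/d = 102.0/7.4 = 13.7838
K_W = (4C−1)/(4C−4) + 0.615/C = 54.135/51.135 + 0.0446 = 1.1033
τ_max = K·8FD/(πd³) → F_max = τ_allow·πd³/(8DK)
F_max = 527·π·7.4³/(8·102.0·1.1033) = 6.709e+05/900.28 = 745.21 N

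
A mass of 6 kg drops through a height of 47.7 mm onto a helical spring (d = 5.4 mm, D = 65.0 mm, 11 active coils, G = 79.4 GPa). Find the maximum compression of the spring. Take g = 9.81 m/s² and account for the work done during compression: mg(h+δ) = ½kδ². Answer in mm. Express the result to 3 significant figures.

70.6 mm

k = Gd⁴/(8D³N_a) = (79.4×10³)(5.4⁴)/(8·65.0³·11) = 2.7937 N/mm
W = mg = 6 × 9.81 = 58.86 N
½kδ² − Wδ − Wh = 0 → δ = (W + √(W² + 2kWh))/k
δ = (58.86 + √(3464.5 + 15687.1))/2.7937 = (58.86 + 138.39)/2.7937 = 70.606 mm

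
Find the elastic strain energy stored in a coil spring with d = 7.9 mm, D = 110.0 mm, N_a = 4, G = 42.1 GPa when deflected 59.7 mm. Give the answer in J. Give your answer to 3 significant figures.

6.86 J

k = Gd⁴/(8D³N_a) = (42.1×10³)(7.9⁴)/(8·110.0³·4) = 3.85 N/mm
U = ½kδ² = 0.5 × 3.85 × 59.7² = 6860.9 N·mm = 6.8609 J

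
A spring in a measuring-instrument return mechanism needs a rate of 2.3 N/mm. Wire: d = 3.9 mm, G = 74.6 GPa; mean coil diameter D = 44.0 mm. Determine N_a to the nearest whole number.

N_a = Gd⁴/(8D³k) = (74.6×10³ × 3.9⁴)/(8 × 44.0³ × 2.3)
    = 1.72583e+07 / 1.56739e+06 = 11.01 → 11 coils

11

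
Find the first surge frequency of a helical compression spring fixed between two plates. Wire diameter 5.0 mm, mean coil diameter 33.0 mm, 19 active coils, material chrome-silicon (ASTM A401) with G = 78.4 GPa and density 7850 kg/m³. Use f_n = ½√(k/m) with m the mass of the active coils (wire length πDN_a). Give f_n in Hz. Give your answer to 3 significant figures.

k = Gd⁴/(8D³N_a) = (78.4×10³)(5.0⁴)/(8·33.0³·19) = 8.9704 N/mm = 8970.4 N/m
Wire length L = πDN_a = π·33.0·19 = 1969.8 mm
m = ρ·(πd²/4)·L = 7850 × 19.635×10⁻⁶ m² × 1.9698 m = 0.30361 kg
f_n = ½√(k/m) = 0.5·√(8970.4/0.30361) = 0.5·√(29546) = 85.944 Hz

85.9 Hz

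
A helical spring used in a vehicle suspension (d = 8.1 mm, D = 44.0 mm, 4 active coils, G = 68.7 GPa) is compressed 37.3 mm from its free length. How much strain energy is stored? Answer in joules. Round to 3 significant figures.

k = Gd⁴/(8D³N_a) = (68.7×10³)(8.1⁴)/(8·44.0³·4) = 108.49 N/mm
U = ½kδ² = 0.5 × 108.49 × 37.3² = 75470 N·mm = 75.47 J

75.5 J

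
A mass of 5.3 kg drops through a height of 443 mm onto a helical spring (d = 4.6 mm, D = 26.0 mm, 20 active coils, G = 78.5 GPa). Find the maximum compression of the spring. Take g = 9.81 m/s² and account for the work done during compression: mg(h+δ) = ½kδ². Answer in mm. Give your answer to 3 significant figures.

k = Gd⁴/(8D³N_a) = (78.5×10³)(4.6⁴)/(8·26.0³·20) = 12.499 N/mm
W = mg = 5.3 × 9.81 = 51.993 N
½kδ² − Wδ − Wh = 0 → δ = (W + √(W² + 2kWh))/k
δ = (51.993 + √(2703.3 + 575757))/12.499 = (51.993 + 760.57)/12.499 = 65.012 mm

65.0 mm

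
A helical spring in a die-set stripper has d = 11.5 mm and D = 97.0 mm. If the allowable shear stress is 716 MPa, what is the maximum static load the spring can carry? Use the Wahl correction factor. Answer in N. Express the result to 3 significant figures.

C = D/d = 97.0/11.5 = 8.4348
K_W = (4C−1)/(4C−4) + 0.615/C = 32.739/29.739 + 0.0729 = 1.1738
τ_max = K·8FD/(πd³) → F_max = τ_allow·πd³/(8DK)
F_max = 716·π·11.5³/(8·97.0·1.1738) = 3.421e+06/910.86 = 3755.8 N

3760 N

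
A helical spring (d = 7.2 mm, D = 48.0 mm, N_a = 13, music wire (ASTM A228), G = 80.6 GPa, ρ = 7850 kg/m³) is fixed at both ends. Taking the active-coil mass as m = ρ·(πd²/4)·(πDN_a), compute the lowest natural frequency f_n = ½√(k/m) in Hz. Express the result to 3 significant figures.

86.7 Hz

k = Gd⁴/(8D³N_a) = (80.6×10³)(7.2⁴)/(8·48.0³·13) = 18.832 N/mm = 18832 N/m
Wire length L = πDN_a = π·48.0·13 = 1960.4 mm
m = ρ·(πd²/4)·L = 7850 × 40.715×10⁻⁶ m² × 1.9604 m = 0.62655 kg
f_n = ½√(k/m) = 0.5·√(18832/0.62655) = 0.5·√(30057) = 86.685 Hz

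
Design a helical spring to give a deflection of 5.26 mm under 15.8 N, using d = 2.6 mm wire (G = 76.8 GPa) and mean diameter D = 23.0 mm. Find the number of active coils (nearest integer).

12

Required rate k = F/δ = 15.8/5.26 = 3.0038 N/mm
N_a = Gd⁴/(8D³k) = (76.8×10³ × 2.6⁴)/(8 × 23.0³ × 3.0038)
    = 3.50958e+06 / 292378 = 12 → 12 coils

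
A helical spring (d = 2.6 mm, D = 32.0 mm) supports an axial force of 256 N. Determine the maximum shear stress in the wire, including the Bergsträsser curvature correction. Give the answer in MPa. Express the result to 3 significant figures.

Spring index C = D/d = 32.0/2.6 = 12.3077
K_B = (4C+2)/(4C−3) = 51.231/46.231 = 1.1082
τ₀ = 8FD/(πd³) = 8·256·32.0/(π·2.6³) = 65536/55.217 = 1186.9 MPa
τ_max = K·τ₀ = 1.1082 × 1186.9 = 1315.3 MPa

1320 MPa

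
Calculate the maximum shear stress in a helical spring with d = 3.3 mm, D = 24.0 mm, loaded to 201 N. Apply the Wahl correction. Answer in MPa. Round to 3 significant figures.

Spring index C = D/d = 24.0/3.3 = 7.2727
K_W = (4C−1)/(4C−4) + 0.615/C = 28.091/25.091 + 0.0846 = 1.2041
τ₀ = 8FD/(πd³) = 8·201·24.0/(π·3.3³) = 38592/112.9 = 341.83 MPa
τ_max = K·τ₀ = 1.2041 × 341.83 = 411.6 MPa

412 MPa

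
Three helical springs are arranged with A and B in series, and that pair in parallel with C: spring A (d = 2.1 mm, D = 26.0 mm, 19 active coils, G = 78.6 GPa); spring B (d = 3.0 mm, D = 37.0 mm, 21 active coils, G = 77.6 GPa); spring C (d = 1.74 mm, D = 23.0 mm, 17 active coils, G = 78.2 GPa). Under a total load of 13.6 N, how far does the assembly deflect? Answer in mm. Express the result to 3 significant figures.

18.0 mm

k_A = Gd⁴/(8D³N_a) = (78.6×10³)(2.1⁴)/(8·26.0³·19) = 0.57218 N/mm
k_B = Gd⁴/(8D³N_a) = (77.6×10³)(3.0⁴)/(8·37.0³·21) = 0.73864 N/mm
k_C = Gd⁴/(8D³N_a) = (78.2×10³)(1.74⁴)/(8·23.0³·17) = 0.43319 N/mm
Springs A,B series: k_AB = 1/(1/0.57218+1/0.73864) = 0.32242 N/mm; parallel with C: k_eq = 0.32242+0.43319 = 0.75561 N/mm
δ = F/k_eq = 13.6/0.75561 = 17.999 mm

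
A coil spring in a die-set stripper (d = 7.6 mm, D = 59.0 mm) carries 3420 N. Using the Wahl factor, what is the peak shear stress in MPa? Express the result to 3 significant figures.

Spring index C = D/d = 59.0/7.6 = 7.7632
K_W = (4C−1)/(4C−4) + 0.615/C = 30.053/27.053 + 0.0792 = 1.1901
τ₀ = 8FD/(πd³) = 8·3420·59.0/(π·7.6³) = 1.61424e+06/1379.1 = 1170.5 MPa
τ_max = K·τ₀ = 1.1901 × 1170.5 = 1393 MPa

1390 MPa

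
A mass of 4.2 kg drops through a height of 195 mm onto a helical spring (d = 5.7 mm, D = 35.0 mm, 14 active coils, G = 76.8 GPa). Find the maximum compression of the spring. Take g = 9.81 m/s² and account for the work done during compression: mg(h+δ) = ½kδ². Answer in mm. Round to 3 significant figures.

33.4 mm

k = Gd⁴/(8D³N_a) = (76.8×10³)(5.7⁴)/(8·35.0³·14) = 16.883 N/mm
W = mg = 4.2 × 9.81 = 41.202 N
½kδ² − Wδ − Wh = 0 → δ = (W + √(W² + 2kWh))/k
δ = (41.202 + √(1697.6 + 271282))/16.883 = (41.202 + 522.47)/16.883 = 33.388 mm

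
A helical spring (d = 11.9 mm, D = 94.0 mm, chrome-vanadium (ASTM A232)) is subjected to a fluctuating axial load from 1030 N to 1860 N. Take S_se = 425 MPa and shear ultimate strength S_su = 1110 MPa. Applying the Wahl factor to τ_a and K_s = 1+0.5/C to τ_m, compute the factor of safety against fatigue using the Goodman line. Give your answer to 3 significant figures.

2.77

C = D/d = 94.0/11.9 = 7.8992; K_W = (4C−1)/(4C−4)+0.615/C = 1.1866; K_s = 1+0.5/C = 1.0633
F_a = (F_max−F_min)/2 = 415 N; F_m = (F_max+F_min)/2 = 1445 N
τ_a = K_W·8F_aD/(πd³) = 1.1866 × 58.949 = 69.947 MPa
τ_m = K_s·8F_mD/(πd³) = 1.0633 × 205.26 = 218.25 MPa
Goodman: 1/n_f = τ_a/S_se + τ_m/S_su = 69.947/425 + 218.25/1110 = 0.16458 + 0.19662 = 0.3612
n_f = 1/0.3612 = 2.769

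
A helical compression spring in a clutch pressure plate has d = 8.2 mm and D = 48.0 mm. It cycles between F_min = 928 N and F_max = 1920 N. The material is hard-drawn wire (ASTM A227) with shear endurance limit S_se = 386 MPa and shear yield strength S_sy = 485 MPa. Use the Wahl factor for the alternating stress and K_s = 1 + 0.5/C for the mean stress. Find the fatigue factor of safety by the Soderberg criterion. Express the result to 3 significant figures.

0.939

C = D/d = 48.0/8.2 = 5.8537; K_W = (4C−1)/(4C−4)+0.615/C = 1.2596; K_s = 1+0.5/C = 1.0854
F_a = (F_max−F_min)/2 = 496 N; F_m = (F_max+F_min)/2 = 1424 N
τ_a = K_W·8F_aD/(πd³) = 1.2596 × 109.96 = 138.5 MPa
τ_m = K_s·8F_mD/(πd³) = 1.0854 × 315.68 = 342.65 MPa
Soderberg: 1/n_f = τ_a/S_se + τ_m/S_sy = 138.5/386 + 342.65/485 = 0.35881 + 0.70649 = 1.0653
n_f = 1/1.0653 = 0.9387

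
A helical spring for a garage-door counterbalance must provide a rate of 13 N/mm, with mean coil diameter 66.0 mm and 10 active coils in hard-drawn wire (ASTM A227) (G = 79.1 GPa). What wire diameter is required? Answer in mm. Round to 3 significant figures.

d = (8D³N_a·k / G)^(1/4) = (8·66.0³·10·13 / (79.1×10³))^0.25
  = (3780)^0.25 = 7.8410 mm

7.84 mm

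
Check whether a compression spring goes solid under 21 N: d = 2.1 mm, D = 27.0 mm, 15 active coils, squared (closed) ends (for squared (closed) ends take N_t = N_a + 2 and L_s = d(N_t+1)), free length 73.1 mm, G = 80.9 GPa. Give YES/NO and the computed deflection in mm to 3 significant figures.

k = Gd⁴/(8D³N_a) = (80.9×10³)(2.1⁴)/(8·27.0³·15) = 0.66612 N/mm
N_t = 17; L_s = 2.1·18 = 37.8 mm; δ_solid = L₀ − L_s = 73.1 − 37.8 = 35.3 mm
δ = F/k = 21/0.66612 = 31.526 mm
δ < δ_solid → spring does not go solid

NO, δ = 31.5 mm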